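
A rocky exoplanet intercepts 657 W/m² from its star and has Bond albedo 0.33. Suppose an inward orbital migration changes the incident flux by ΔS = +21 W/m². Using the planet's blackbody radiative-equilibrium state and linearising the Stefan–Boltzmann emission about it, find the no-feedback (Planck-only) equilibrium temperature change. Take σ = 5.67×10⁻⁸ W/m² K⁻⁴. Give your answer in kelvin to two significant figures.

1.7 K

Reference equilibrium: T_e = [S(1−α)/(4σ)]^(1/4) = 209.9 K.
Only a fraction (1−α) is absorbed and it's spread over 4πR², so ΔF = (1−α)ΔS/4 = 3.517 W/m².
Planck response: λ_P = 4σT_e³ = 4·5.67×10⁻⁸·(209.9)³ = 2.097 W/m²/K.
ΔT₀ = ΔF/λ_P = 3.517/2.097 = 1.68 K.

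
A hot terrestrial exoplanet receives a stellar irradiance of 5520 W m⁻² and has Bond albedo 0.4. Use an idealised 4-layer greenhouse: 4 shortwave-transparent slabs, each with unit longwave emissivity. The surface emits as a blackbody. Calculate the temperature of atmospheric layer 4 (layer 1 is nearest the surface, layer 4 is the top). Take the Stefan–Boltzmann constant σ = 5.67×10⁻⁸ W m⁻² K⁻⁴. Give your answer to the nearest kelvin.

OLR = S(1−α)/4 = 828.0 W m⁻²; the top layer radiates at T_e = 347.6 K.
The net upward flux σT_e⁴ is constant between every pair of levels, so T_k⁴ = (N+1−k)T_e⁴.
T_4 = (1)^(1/4)·347.6 = 347.6 K.

348 K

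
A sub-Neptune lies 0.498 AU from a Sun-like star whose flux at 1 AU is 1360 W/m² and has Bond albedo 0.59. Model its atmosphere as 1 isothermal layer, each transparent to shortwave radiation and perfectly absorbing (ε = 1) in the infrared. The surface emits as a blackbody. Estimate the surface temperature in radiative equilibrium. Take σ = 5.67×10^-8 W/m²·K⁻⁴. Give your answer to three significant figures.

Irradiance scales as 1/d², so S = 1360 W/m² × (1/0.498)² = 5484 W/m².
Top-of-atmosphere balance: σT_e⁴ = S(1−α)/4 = 562.1 W/m² → T_e = 315.5 K.
With N = 1 opaque layers, T_s = (N+1)^(1/4)·T_e = 2^(1/4)·315.5 = 375.2 K.

375 kelvin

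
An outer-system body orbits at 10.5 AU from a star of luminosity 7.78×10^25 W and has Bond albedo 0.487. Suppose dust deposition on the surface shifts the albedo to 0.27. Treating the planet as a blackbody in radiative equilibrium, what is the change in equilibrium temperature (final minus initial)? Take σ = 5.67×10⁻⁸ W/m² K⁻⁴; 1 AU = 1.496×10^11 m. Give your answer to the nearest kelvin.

d = 10.5 × 1.496×10^11 m = 1.571×10^12 m.
Flux at the orbit: S = L/(4πd²) = 7.78×10^25/(4π·(1.57×10^12)²) = 2.509 W/m².
Initial: T₁ = [S(1−0.487)/(4σ)]^(1/4) = 48.81 K.
Final:   T₂ = [S(1−0.27)/(4σ)]^(1/4) = 53.31 K.
Change: 53.31 − 48.81 = 4.500 K.

5 kelvin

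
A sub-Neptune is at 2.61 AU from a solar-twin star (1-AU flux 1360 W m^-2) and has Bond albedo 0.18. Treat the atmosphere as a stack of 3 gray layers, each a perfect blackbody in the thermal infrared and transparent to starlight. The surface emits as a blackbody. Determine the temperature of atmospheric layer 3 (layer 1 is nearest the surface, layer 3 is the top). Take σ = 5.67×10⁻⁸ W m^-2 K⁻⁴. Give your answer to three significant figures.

Irradiance scales as 1/d², so S = 1360 W m^-2 × (1/2.61)² = 199.6 W m^-2.
Top-of-atmosphere balance: σT_e⁴ = S(1−α)/4 = 40.93 W m^-2 → T_e = 163.9 K.
In the N-layer model, layer k (counted from the surface) has T_k = (N+1−k)^(1/4)·T_e.
T_3 = (1)^(1/4)·163.9 = 163.9 K.

164 kelvin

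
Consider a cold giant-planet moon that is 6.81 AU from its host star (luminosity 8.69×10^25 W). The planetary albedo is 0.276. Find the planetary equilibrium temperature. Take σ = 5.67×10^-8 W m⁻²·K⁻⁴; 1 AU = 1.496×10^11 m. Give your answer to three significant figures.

Orbital distance: d = 6.81 AU = 1.019×10^12 m.
S = L/(4πd²) = 6.663 W m⁻².
Absorbed flux (global mean): S(1−α)/4 = 6.663·0.724/4 = 1.206 W m⁻².
In equilibrium σT⁴ equals this, so T = 67.91 K.

67.9 kelvin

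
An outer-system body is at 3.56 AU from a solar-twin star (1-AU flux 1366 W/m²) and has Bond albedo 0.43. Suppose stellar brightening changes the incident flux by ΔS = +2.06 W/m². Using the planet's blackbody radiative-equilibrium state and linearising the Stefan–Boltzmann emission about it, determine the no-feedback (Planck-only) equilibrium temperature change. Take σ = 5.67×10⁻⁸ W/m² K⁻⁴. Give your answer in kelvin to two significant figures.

0.61 K

By the inverse-square law, S = 1366/3.56² = 107.8 W/m².
Unperturbed T_e = [107.8·(1−0.43)/(4σ)]^¼ = 128.3 K.
Only a fraction (1−α) is absorbed and it's spread over 4πR², so ΔF = (1−α)ΔS/4 = 0.2936 W/m².
Planck response: λ_P = 4σT_e³ = 4·5.67×10⁻⁸·(128.3)³ = 0.4789 W/m²/K.
So ΔT₀ = 0.2936/0.4789 = 0.613 K.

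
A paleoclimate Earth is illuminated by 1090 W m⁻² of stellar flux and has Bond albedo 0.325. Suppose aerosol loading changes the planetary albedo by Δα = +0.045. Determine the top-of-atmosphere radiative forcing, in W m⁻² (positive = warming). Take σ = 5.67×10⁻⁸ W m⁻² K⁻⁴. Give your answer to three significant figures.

-12.3 W m⁻²

ΔF = −(S/4)Δα = −(1090/4)×(+0.045) = -12.26 W m⁻².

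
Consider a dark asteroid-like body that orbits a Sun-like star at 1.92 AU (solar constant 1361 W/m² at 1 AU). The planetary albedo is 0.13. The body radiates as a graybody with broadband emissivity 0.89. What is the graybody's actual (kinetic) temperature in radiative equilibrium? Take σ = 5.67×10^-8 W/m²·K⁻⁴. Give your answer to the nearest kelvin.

Irradiance scales as 1/d², so S = 1361 W/m² × (1/1.92)² = 369.2 W/m².
Absorbed flux (global mean): S(1−α)/4 = 369.2·0.87/4 = 80.30 W/m².
Equating to εσT⁴ with ε = 0.89: T = (80.30/0.89σ)^(1/4) = 199.7 K.

200 kelvin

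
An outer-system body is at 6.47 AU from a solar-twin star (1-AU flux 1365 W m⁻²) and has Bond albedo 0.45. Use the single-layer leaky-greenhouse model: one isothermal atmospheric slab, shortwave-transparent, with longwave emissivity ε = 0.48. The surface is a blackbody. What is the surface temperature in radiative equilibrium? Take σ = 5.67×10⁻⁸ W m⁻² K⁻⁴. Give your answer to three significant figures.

101 K

By the inverse-square law, S = 1365/6.47² = 32.61 W m⁻².
Effective emission temperature (TOA balance): σT_e⁴ = S(1−α)/4 = 4.484 W m⁻² → T_e = 94.30 K.
The surface balance (absorbed SW + ε·downward IR = σT_s⁴) with T_a⁴ = T_s⁴/2 reduces to T_s = T_e·[2/(2−ε)]^¼ = 101.0 K.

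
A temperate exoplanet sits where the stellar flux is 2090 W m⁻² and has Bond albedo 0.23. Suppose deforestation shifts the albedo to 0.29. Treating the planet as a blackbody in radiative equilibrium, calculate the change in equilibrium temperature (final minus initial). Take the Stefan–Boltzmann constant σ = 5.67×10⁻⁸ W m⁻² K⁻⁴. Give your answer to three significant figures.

Before: T₁ = [2090·0.77/(4σ)]^(1/4) = 290.2 K.
Final:   T₂ = [S(1−0.29)/(4σ)]^(1/4) = 284.4 K.
ΔT = T₂ − T₁ = -5.827 K.

-5.83 K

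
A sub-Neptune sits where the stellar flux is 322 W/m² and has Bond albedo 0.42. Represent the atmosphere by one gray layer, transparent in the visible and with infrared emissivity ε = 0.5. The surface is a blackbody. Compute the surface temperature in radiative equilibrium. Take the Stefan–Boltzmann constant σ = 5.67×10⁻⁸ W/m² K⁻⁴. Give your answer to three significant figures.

182 K

The planet radiates to space at T_e = [S(1−α)/(4σ)]^(1/4) = 169.4 K.
The surface balance (absorbed SW + ε·downward IR = σT_s⁴) with T_a⁴ = T_s⁴/2 reduces to T_s = T_e·[2/(2−ε)]^¼ = 182.0 K.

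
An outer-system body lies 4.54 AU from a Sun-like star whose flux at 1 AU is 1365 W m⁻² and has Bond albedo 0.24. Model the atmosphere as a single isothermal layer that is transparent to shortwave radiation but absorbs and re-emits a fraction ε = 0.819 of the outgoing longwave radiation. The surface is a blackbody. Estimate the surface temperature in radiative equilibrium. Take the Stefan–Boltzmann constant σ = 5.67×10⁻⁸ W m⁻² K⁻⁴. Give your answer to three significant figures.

139 kelvin

Irradiance scales as 1/d², so S = 1365 W m⁻² × (1/4.54)² = 66.22 W m⁻².
At the top of the atmosphere, σT_e⁴ = S(1−α)/4 = 12.58 W m⁻², giving T_e = 122.1 K.
Surface balance with a leaky layer gives σT_s⁴ = σT_e⁴·2/(2−ε), so T_s = T_e·[2/(2−0.819)]^(1/4) = 139.2 K.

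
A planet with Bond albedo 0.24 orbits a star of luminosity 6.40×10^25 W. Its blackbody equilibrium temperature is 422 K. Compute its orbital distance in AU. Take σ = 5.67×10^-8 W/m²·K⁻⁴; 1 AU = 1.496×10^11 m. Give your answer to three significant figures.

0.155 AU

Required flux: S = 4σT⁴/(1−α) = 9464 W/m².
S = L/(4πd²) → d = √(L/4πS) = √(6.40×10^25/(4π·9464)) = 2.320×10^10 m = 0.1551 AU.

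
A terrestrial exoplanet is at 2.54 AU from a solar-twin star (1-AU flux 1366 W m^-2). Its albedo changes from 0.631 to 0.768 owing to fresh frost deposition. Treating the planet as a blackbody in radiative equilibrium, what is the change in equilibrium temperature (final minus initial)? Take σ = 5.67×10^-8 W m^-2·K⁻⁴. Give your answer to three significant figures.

-14.9 K

Flux at the orbit: S = 1366/(2.54)² = 211.7 W m^-2.
Before: T₁ = [211.7·0.369/(4σ)]^(1/4) = 136.2 K.
Final:   T₂ = [S(1−0.768)/(4σ)]^(1/4) = 121.3 K.
ΔT = T₂ − T₁ = -14.92 K.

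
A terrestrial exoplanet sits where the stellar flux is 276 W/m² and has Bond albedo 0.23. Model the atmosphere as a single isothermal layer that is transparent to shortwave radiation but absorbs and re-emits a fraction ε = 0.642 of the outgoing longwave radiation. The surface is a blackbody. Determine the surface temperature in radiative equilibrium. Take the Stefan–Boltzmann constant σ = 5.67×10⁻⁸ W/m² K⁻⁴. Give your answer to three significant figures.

193 K

Effective emission temperature (TOA balance): σT_e⁴ = S(1−α)/4 = 53.13 W/m² → T_e = 175.0 K.
Surface balance with a leaky layer gives σT_s⁴ = σT_e⁴·2/(2−ε), so T_s = T_e·[2/(2−0.642)]^(1/4) = 192.7 K.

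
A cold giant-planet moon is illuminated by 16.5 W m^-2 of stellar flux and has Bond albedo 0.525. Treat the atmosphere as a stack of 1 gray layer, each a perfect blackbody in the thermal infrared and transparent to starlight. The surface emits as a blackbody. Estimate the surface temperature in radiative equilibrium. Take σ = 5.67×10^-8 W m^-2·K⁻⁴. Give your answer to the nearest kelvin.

91 K

The effective emission temperature is T_e = [S(1−α)/(4σ)]^¼ = 76.67 K.
With N = 1 opaque layers, T_s = (N+1)^(1/4)·T_e = 2^(1/4)·76.67 = 91.18 K.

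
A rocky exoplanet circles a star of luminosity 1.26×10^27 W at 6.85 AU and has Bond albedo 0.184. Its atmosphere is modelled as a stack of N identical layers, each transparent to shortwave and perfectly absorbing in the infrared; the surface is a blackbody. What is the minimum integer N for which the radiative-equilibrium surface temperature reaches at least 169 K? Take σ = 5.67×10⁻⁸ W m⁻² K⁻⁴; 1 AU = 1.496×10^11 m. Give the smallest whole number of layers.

2

Orbital distance: d = 6.85 AU = 1.025×10^12 m.
Spreading L over a sphere of radius d: S = 1.26×10^27/(4π·1.02×10^12²) = 95.48 W m⁻².
The effective emission temperature is T_e = [S(1−α)/(4σ)]^¼ = 136.1 K.
T_s = (N+1)^(1/4)·T_e ≥ 169 K requires N+1 ≥ (T_s/T_e)⁴ = (169/136.1)⁴ = 2.375.
So N ≥ 1.375; the smallest integer is N = 2.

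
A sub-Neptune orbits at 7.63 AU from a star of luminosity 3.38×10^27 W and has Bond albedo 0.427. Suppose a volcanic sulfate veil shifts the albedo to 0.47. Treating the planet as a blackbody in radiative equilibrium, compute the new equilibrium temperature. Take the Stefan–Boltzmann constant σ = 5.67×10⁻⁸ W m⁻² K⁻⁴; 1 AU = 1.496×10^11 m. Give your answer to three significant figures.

d = 7.63 × 1.496×10^11 m = 1.141×10^12 m.
S = L/(4πd²) = 206.4 W m⁻².
T₂ = [S(1−α₂)/(4σ)]^(1/4) = [206.4·0.53/(4σ)]^(1/4) = 148.2 K.

148 K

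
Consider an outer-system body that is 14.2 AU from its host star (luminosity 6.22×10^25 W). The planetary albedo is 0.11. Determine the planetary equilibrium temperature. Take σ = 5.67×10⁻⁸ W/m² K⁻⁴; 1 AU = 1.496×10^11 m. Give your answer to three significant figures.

Orbital distance: d = 14.2 AU = 2.124×10^12 m.
Spreading L over a sphere of radius d: S = 6.22×10^25/(4π·2.12×10^12²) = 1.097 W/m².
The planet absorbs (1−α)S over its disc πR² and re-emits over 4πR², so the mean absorbed flux is (1−0.11)·1.097/4 = 0.2440 W/m².
Set σT⁴ = 0.2440 → T = (0.2440/σ)^(1/4) = 45.55 K.

45.5 K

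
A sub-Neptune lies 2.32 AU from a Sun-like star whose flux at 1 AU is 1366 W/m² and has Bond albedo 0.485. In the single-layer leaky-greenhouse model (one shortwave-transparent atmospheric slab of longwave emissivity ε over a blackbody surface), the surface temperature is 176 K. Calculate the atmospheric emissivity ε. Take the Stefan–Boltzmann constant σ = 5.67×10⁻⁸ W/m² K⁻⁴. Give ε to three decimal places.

Flux at the orbit: S = 1366/(2.32)² = 253.8 W/m².
First, T_e = [253.8·(1−0.485)/(4σ)]^(1/4) = 154.9 K.
T_s⁴ = T_e⁴·2/(2−ε) → ε = 2 − 2(T_e/T_s)⁴ = 2 − 2·(154.9/176)⁴ = 0.7988.

0.799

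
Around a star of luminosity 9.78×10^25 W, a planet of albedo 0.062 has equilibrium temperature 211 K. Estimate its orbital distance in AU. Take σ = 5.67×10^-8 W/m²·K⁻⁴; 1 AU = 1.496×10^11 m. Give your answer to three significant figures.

The flux needed for this T is 4σT⁴/(1−0.062) = 479.3 W/m².
Then d = [L/(4πS)]^(1/2) = 1.274×10^11 m, i.e. 0.8518 AU.

0.852 AU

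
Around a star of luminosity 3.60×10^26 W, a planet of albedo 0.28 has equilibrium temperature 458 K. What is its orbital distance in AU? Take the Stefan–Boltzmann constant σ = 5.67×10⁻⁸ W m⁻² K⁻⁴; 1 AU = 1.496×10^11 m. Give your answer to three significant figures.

0.304 AU

Required flux: S = 4σT⁴/(1−α) = 13860 W m⁻².
Then d = [L/(4πS)]^(1/2) = 4.546×10^10 m, i.e. 0.3039 AU.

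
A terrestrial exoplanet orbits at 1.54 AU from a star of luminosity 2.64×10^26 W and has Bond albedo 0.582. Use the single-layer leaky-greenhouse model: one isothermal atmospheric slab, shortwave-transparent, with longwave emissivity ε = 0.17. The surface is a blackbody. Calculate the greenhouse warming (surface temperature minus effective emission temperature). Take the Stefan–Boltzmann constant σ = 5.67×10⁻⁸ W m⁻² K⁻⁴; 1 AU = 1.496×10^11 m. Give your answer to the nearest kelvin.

4 K

Orbital distance: d = 1.54 AU = 2.304×10^11 m.
Spreading L over a sphere of radius d: S = 2.64×10^26/(4π·2.30×10^11²) = 395.8 W m⁻².
Effective emission temperature (TOA balance): σT_e⁴ = S(1−α)/4 = 41.36 W m⁻² → T_e = 164.3 K.
The surface balance (absorbed SW + ε·downward IR = σT_s⁴) with T_a⁴ = T_s⁴/2 reduces to T_s = T_e·[2/(2−ε)]^¼ = 168.0 K.
Greenhouse warming: T_s − T_e = 3.691 K.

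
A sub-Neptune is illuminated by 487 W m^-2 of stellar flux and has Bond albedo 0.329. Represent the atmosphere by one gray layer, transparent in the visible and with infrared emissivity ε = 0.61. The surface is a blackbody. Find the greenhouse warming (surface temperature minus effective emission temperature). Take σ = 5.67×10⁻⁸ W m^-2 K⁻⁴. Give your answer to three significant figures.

18.6 K

Effective emission temperature (TOA balance): σT_e⁴ = S(1−α)/4 = 81.69 W m^-2 → T_e = 194.8 K.
Surface balance with a leaky layer gives σT_s⁴ = σT_e⁴·2/(2−ε), so T_s = T_e·[2/(2−0.61)]^(1/4) = 213.4 K.
Greenhouse warming: T_s − T_e = 18.55 K.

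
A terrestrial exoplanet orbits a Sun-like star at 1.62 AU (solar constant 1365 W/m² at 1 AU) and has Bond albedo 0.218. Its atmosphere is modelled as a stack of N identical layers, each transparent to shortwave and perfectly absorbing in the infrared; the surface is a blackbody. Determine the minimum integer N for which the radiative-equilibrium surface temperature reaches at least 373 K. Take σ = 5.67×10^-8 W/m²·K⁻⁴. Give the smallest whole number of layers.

10

Irradiance scales as 1/d², so S = 1365 W/m² × (1/1.62)² = 520.1 W/m².
OLR = S(1−α)/4 = 101.7 W/m²; the top layer radiates at T_e = 205.8 K.
Since T_s⁴ = (N+1)T_e⁴, we need N ≥ (T_s/T_e)⁴ − 1 = 9.794.
Rounding up, N = 10.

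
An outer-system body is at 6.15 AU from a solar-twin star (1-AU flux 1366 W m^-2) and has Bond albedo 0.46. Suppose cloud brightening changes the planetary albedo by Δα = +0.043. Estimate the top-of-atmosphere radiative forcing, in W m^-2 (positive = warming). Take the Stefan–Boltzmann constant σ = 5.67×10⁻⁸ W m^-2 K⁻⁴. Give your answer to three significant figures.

By the inverse-square law, S = 1366/6.15² = 36.12 W m^-2.
TOA radiative forcing: ΔF = −S·Δα/4 = −36.12·(+0.043)/4 = -0.3882 W m^-2.

-0.388 W m^-2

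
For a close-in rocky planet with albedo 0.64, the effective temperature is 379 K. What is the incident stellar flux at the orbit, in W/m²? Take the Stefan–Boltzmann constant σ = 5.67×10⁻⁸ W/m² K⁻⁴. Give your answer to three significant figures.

13000 W/m²

From S(1−α)/4 = σT⁴: S = 4σT⁴/(1−α).
The emitted flux is σT⁴ = 1170 W/m².
S = 4·1170/0.36 = 13000 W/m².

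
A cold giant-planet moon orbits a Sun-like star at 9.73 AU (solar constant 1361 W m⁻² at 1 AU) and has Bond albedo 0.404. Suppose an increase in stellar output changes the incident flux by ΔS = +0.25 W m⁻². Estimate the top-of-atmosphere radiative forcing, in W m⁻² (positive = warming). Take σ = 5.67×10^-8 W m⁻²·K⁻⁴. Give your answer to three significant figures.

Irradiance scales as 1/d², so S = 1361 W m⁻² × (1/9.73)² = 14.38 W m⁻².
Only a fraction (1−α) is absorbed and it's spread over 4πR², so ΔF = (1−α)ΔS/4 = 0.03725 W m⁻².

0.0372 W m⁻²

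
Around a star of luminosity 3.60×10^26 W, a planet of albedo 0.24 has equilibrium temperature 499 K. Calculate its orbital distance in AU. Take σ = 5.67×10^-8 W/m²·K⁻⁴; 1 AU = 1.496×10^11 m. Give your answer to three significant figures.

0.263 AU

The flux needed for this T is 4σT⁴/(1−0.24) = 18500 W/m².
From L = 4πd²S, d = √(3.60×10^26/(4π·18500)) = 3.935×10^10 m = 0.2630 AU.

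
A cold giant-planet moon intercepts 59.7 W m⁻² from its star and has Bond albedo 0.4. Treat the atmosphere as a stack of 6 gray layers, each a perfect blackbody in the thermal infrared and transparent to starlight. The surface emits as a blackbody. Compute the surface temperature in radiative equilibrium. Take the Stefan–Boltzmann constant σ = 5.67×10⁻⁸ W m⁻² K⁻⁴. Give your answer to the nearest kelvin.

The effective emission temperature is T_e = [S(1−α)/(4σ)]^¼ = 112.1 K.
With N = 6 opaque layers, T_s = (N+1)^(1/4)·T_e = 7^(1/4)·112.1 = 182.3 K.

182 kelvin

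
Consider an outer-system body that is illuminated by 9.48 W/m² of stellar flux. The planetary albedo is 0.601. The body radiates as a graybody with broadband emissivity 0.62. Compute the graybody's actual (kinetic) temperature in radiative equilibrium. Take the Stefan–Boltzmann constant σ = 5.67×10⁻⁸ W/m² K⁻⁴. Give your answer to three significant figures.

The planet absorbs (1−α)S over its disc πR² and re-emits over 4πR², so the mean absorbed flux is (1−0.601)·9.480/4 = 0.9456 W/m².
Radiative balance εσT⁴ = 0.9456 gives T = [0.9456/(0.62·σ)]^(1/4) = 72.02 K.

72.0 K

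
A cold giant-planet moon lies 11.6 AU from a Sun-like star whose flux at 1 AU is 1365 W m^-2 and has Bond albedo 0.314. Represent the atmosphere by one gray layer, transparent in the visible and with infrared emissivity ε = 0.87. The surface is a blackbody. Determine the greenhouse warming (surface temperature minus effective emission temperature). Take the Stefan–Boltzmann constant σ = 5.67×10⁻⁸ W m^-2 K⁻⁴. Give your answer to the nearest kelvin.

Flux at the orbit: S = 1365/(11.6)² = 10.14 W m^-2.
At the top of the atmosphere, σT_e⁴ = S(1−α)/4 = 1.740 W m^-2, giving T_e = 74.43 K.
The surface balance (absorbed SW + ε·downward IR = σT_s⁴) with T_a⁴ = T_s⁴/2 reduces to T_s = T_e·[2/(2−ε)]^¼ = 85.84 K.
T_s − T_e = 85.84 − 74.43 = 11.42 K.

11 K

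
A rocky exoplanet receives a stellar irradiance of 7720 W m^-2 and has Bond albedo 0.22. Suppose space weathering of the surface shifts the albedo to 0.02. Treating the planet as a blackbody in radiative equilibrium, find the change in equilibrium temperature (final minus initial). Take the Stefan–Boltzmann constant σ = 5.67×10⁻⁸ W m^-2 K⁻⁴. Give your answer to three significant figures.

23.7 K

Before: T₁ = [7720·0.78/(4σ)]^(1/4) = 403.7 K.
Final:   T₂ = [S(1−0.02)/(4σ)]^(1/4) = 427.4 K.
ΔT = T₂ − T₁ = 23.70 K.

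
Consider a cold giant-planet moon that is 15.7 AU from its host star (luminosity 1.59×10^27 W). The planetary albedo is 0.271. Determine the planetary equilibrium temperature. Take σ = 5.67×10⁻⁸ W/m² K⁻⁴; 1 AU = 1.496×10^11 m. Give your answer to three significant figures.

d = 15.7 × 1.496×10^11 m = 2.349×10^12 m.
S = L/(4πd²) = 22.94 W/m².
The planet absorbs (1−α)S over its disc πR² and re-emits over 4πR², so the mean absorbed flux is (1−0.271)·22.94/4 = 4.180 W/m².
In equilibrium σT⁴ equals this, so T = 92.66 K.

92.7 K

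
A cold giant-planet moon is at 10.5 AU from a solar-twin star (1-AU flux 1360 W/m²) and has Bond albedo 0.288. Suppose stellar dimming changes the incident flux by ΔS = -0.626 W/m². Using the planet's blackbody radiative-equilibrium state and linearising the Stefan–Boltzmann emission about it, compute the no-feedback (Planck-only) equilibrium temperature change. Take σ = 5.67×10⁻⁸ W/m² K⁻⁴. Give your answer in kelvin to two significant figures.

Flux at the orbit: S = 1360/(10.5)² = 12.34 W/m².
Unperturbed T_e = [12.34·(1−0.288)/(4σ)]^¼ = 78.89 K.
Only a fraction (1−α) is absorbed and it's spread over 4πR², so ΔF = (1−α)ΔS/4 = -0.1114 W/m².
Planck response: λ_P = 4σT_e³ = 4·5.67×10⁻⁸·(78.89)³ = 0.1113 W/m²/K.
So ΔT₀ = -0.1114/0.1113 = -1.00 K.

-1.0 kelvin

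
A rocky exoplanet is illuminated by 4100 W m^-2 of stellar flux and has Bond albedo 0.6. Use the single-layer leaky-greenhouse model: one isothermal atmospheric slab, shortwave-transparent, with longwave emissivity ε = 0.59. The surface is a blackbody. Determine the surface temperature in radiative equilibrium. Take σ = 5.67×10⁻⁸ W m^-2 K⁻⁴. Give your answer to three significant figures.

318 K

The planet radiates to space at T_e = [S(1−α)/(4σ)]^(1/4) = 291.6 K.
Surface balance with a leaky layer gives σT_s⁴ = σT_e⁴·2/(2−ε), so T_s = T_e·[2/(2−0.59)]^(1/4) = 318.2 K.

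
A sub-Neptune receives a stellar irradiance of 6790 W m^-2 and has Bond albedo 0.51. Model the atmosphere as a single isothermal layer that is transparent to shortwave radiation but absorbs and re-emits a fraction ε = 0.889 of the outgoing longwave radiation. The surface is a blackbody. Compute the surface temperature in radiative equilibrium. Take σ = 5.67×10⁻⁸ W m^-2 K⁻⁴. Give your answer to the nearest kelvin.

403 K

Effective emission temperature (TOA balance): σT_e⁴ = S(1−α)/4 = 831.8 W m^-2 → T_e = 348.0 K.
For a single slab of emissivity ε, T_s⁴ = 2T_e⁴/(2−ε); thus T_s = 348.0·(1.8)^(1/4) = 403.1 K.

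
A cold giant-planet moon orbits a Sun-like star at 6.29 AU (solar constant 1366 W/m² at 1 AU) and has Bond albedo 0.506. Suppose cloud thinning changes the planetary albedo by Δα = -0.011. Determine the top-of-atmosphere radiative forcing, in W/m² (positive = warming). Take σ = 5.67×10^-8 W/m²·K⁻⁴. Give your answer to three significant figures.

0.0949 W/m²

By the inverse-square law, S = 1366/6.29² = 34.53 W/m².
TOA radiative forcing: ΔF = −S·Δα/4 = −34.53·(-0.011)/4 = 0.09495 W/m².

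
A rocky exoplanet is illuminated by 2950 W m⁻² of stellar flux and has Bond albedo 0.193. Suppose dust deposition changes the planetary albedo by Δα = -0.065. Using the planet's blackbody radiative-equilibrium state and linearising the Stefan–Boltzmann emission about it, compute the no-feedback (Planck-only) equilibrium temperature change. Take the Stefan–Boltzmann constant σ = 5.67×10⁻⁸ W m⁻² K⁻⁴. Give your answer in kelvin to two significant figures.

6.4 kelvin

Reference equilibrium: T_e = [S(1−α)/(4σ)]^(1/4) = 320.1 K.
TOA radiative forcing: ΔF = −S·Δα/4 = −2950·(-0.065)/4 = 47.94 W m⁻².
Linearising σT⁴ gives d(σT⁴)/dT = 4σT_e³ = 7.438 W m⁻² per K.
Hence the no-feedback warming is ΔF/(4σT_e³) = 6.45 K.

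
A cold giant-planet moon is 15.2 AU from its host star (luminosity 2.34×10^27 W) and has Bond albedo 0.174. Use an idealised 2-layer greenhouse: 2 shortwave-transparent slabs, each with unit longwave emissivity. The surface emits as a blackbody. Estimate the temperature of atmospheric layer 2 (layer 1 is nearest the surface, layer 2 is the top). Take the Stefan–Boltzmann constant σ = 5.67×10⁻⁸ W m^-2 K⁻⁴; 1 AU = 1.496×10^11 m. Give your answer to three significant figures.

d = 15.2 × 1.496×10^11 m = 2.274×10^12 m.
Spreading L over a sphere of radius d: S = 2.34×10^27/(4π·2.27×10^12²) = 36.01 W m^-2.
The effective emission temperature is T_e = [S(1−α)/(4σ)]^¼ = 107.0 K.
In the N-layer model, layer k (counted from the surface) has T_k = (N+1−k)^(1/4)·T_e.
T_2 = (1)^(1/4)·107.0 = 107.0 K.

107 K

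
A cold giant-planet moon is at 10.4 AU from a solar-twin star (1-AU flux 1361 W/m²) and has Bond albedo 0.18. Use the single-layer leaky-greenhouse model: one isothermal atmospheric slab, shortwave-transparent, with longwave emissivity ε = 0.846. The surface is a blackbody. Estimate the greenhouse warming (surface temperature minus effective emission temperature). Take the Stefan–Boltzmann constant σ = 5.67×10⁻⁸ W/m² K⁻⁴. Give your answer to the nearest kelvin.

12 kelvin

Flux at the orbit: S = 1361/(10.4)² = 12.58 W/m².
At the top of the atmosphere, σT_e⁴ = S(1−α)/4 = 2.580 W/m², giving T_e = 82.13 K.
The surface balance (absorbed SW + ε·downward IR = σT_s⁴) with T_a⁴ = T_s⁴/2 reduces to T_s = T_e·[2/(2−ε)]^¼ = 94.23 K.
T_s − T_e = 94.23 − 82.13 = 12.10 K.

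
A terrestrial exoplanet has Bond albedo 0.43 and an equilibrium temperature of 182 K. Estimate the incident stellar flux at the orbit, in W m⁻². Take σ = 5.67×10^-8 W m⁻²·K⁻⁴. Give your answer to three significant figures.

From S(1−α)/4 = σT⁴: S = 4σT⁴/(1−α).
The emitted flux is σT⁴ = 62.21 W m⁻².
So S = 4×62.21/(1−0.43) = 436.6 W m⁻².

437 W m⁻²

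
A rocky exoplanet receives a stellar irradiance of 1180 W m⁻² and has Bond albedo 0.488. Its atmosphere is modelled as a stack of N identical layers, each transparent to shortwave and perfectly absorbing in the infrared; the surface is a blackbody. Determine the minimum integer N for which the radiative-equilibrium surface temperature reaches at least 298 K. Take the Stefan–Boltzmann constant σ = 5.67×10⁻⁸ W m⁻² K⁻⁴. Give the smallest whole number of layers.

Top-of-atmosphere balance: σT_e⁴ = S(1−α)/4 = 151.0 W m⁻² → T_e = 227.2 K.
Need (N+1)T_e⁴ ≥ T_s⁴, i.e. N+1 ≥ (298/227.2)⁴ = 2.960.
So N ≥ 1.960; the smallest integer is N = 2.

2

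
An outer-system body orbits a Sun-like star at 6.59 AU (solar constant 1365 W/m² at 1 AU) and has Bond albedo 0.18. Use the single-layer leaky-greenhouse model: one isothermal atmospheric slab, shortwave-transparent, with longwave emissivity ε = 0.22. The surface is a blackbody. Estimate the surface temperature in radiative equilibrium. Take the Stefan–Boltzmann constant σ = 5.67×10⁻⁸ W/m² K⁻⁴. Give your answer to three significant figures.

Irradiance scales as 1/d², so S = 1365 W/m² × (1/6.59)² = 31.43 W/m².
At the top of the atmosphere, σT_e⁴ = S(1−α)/4 = 6.443 W/m², giving T_e = 103.2 K.
For a single slab of emissivity ε, T_s⁴ = 2T_e⁴/(2−ε); thus T_s = 103.2·(1.124)^(1/4) = 106.3 K.

106 K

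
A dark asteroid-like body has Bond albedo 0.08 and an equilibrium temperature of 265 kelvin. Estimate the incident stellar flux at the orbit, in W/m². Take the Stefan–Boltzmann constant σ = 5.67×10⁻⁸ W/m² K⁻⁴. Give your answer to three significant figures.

Invert the energy balance for S: S = 4σT⁴/(1−α).
The emitted flux is σT⁴ = 279.6 W/m².
S = 4·279.6/0.92 = 1216 W/m².

1220 W/m²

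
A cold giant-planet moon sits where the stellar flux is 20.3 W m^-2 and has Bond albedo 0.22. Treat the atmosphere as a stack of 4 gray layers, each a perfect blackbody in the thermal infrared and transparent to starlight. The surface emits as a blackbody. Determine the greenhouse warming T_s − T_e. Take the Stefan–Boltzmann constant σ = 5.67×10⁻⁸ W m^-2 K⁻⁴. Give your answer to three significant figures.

Top-of-atmosphere balance: σT_e⁴ = S(1−α)/4 = 3.959 W m^-2 → T_e = 91.41 K.
Surface: T_s = (5)^¼·T_e = 136.7 K.
So the greenhouse effect raises the surface by 136.7 − 91.41 = 45.28 K.

45.3 K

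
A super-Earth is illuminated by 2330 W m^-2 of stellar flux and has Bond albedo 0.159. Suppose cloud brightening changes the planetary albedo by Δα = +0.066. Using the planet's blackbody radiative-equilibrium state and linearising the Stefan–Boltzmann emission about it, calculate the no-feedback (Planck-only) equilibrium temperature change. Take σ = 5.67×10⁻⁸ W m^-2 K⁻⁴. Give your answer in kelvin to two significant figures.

The baseline emission temperature is T_e = 304.9 K.
TOA radiative forcing: ΔF = −S·Δα/4 = −2330·(+0.066)/4 = -38.45 W m^-2.
The Planck feedback parameter is 4σT_e³ = 6.427 W m^-2/K.
So ΔT₀ = -38.45/6.427 = -5.98 K.

-6.0 K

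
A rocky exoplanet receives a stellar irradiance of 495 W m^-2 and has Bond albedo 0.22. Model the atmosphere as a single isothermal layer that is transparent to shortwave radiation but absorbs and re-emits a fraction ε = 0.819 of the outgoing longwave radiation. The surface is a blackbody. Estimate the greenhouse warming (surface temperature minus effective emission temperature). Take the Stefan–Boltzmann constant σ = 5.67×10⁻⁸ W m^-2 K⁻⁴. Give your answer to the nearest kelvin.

29 K

The planet radiates to space at T_e = [S(1−α)/(4σ)]^(1/4) = 203.1 K.
The surface balance (absorbed SW + ε·downward IR = σT_s⁴) with T_a⁴ = T_s⁴/2 reduces to T_s = T_e·[2/(2−ε)]^¼ = 231.7 K.
The atmosphere warms the surface by 28.59 K.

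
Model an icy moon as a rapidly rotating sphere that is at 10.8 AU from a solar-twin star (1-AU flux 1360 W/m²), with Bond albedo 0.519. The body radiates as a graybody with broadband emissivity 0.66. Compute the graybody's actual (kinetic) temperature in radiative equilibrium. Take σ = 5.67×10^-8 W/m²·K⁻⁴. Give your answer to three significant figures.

78.2 kelvin

Irradiance scales as 1/d², so S = 1360 W/m² × (1/10.8)² = 11.66 W/m².
The planet absorbs (1−α)S over its disc πR² and re-emits over 4πR², so the mean absorbed flux is (1−0.519)·11.66/4 = 1.402 W/m².
Equating to εσT⁴ with ε = 0.66: T = (1.402/0.66σ)^(1/4) = 78.24 K.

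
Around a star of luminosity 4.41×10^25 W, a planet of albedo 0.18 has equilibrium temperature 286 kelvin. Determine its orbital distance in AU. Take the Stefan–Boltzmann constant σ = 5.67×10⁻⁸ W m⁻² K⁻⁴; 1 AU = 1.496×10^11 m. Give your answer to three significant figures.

0.291 AU

Energy balance gives S = 4σT⁴/(1−α) = 1851 W m⁻².
S = L/(4πd²) → d = √(L/4πS) = √(4.41×10^25/(4π·1851)) = 4.355×10^10 m = 0.2911 AU.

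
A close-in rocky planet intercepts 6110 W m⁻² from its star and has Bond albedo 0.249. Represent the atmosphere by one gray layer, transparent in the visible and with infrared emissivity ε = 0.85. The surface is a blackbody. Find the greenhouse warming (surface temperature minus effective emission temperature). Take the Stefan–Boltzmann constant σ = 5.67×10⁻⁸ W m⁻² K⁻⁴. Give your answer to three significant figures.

Effective emission temperature (TOA balance): σT_e⁴ = S(1−α)/4 = 1147 W m⁻² → T_e = 377.1 K.
For a single slab of emissivity ε, T_s⁴ = 2T_e⁴/(2−ε); thus T_s = 377.1·(1.739)^(1/4) = 433.1 K.
T_s − T_e = 433.1 − 377.1 = 55.96 K.

56.0 K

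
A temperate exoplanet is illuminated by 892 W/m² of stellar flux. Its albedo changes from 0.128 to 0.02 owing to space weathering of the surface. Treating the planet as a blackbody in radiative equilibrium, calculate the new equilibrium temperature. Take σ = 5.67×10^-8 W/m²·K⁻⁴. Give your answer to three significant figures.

New equilibrium: T₂ = [(1−0.02)·892.0/(4σ)]^(1/4) = 249.2 K.

249 K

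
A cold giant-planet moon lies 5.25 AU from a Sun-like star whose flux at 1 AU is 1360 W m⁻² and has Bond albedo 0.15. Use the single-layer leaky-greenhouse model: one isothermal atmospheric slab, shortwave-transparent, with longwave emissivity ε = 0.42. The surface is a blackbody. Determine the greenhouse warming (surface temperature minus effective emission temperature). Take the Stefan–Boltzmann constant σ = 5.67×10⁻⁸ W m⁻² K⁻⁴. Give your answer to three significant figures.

Flux at the orbit: S = 1360/(5.25)² = 49.34 W m⁻².
Effective emission temperature (TOA balance): σT_e⁴ = S(1−α)/4 = 10.49 W m⁻² → T_e = 116.6 K.
Surface balance with a leaky layer gives σT_s⁴ = σT_e⁴·2/(2−ε), so T_s = T_e·[2/(2−0.42)]^(1/4) = 123.7 K.
The atmosphere warms the surface by 7.079 K.

7.08 K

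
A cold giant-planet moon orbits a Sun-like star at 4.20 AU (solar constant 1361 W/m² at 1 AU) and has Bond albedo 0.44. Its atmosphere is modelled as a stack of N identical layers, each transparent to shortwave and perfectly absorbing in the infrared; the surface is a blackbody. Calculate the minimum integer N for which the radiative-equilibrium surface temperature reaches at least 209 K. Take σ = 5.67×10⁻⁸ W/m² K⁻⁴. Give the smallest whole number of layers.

Irradiance scales as 1/d², so S = 1361 W/m² × (1/4.20)² = 77.15 W/m².
OLR = S(1−α)/4 = 10.80 W/m²; the top layer radiates at T_e = 117.5 K.
T_s = (N+1)^(1/4)·T_e ≥ 209 K requires N+1 ≥ (T_s/T_e)⁴ = (209/117.5)⁴ = 10.016.
So N ≥ 9.016; the smallest integer is N = 10.

10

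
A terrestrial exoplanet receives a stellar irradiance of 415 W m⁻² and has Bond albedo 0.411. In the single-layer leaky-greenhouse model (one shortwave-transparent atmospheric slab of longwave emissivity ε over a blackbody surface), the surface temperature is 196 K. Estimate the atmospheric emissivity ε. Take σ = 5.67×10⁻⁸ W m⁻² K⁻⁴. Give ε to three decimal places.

0.539

First, T_e = [415.0·(1−0.411)/(4σ)]^(1/4) = 181.2 K.
Since (2−ε)/2 = (T_e/T_s)⁴ = 0.7303, ε = 0.5394.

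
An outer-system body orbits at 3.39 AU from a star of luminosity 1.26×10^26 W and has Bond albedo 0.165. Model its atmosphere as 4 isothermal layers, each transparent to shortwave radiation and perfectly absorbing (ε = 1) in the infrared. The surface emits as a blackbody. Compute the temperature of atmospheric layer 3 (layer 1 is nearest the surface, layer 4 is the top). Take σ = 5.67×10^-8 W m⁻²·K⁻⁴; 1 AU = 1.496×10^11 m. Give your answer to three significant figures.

d = 3.39 × 1.496×10^11 m = 5.071×10^11 m.
Spreading L over a sphere of radius d: S = 1.26×10^26/(4π·5.07×10^11²) = 38.99 W m⁻².
OLR = S(1−α)/4 = 8.138 W m⁻²; the top layer radiates at T_e = 109.5 K.
The net upward flux σT_e⁴ is constant between every pair of levels, so T_k⁴ = (N+1−k)T_e⁴.
With k = 3: T_3 = (4+1−3)^¼·109.5 K = 130.2 K.

130 kelvin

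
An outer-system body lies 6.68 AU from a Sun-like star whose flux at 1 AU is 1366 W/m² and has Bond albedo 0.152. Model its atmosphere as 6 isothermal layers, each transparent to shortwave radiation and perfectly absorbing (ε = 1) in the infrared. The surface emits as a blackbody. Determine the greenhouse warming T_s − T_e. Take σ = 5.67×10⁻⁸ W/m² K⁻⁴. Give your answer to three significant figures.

64.8 kelvin

Irradiance scales as 1/d², so S = 1366 W/m² × (1/6.68)² = 30.61 W/m².
Top-of-atmosphere balance: σT_e⁴ = S(1−α)/4 = 6.490 W/m² → T_e = 103.4 K.
Surface: T_s = (7)^¼·T_e = 168.2 K.
Warming: T_s − T_e = 64.81 K.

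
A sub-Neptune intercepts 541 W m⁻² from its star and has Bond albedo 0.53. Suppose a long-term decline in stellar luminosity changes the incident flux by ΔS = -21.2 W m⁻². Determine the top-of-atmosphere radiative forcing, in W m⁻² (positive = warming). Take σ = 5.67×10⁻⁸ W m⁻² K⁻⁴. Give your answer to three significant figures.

TOA radiative forcing: ΔF = (1−α)ΔS/4 = 0.47·(-21.2)/4 = -2.491 W m⁻².

-2.49 W m⁻²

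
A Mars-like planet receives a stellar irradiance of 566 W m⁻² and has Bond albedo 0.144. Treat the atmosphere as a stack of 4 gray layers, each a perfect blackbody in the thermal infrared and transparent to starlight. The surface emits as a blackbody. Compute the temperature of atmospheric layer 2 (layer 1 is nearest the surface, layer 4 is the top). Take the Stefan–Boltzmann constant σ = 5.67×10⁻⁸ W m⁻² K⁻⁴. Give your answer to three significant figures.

283 K

The effective emission temperature is T_e = [S(1−α)/(4σ)]^¼ = 215.0 K.
Each opaque layer satisfies 2T_j⁴ = T_{j−1}⁴ + T_{j+1}⁴, giving T_k⁴ = (N+1−k)T_e⁴.
With k = 2: T_2 = (4+1−2)^¼·215.0 K = 282.9 K.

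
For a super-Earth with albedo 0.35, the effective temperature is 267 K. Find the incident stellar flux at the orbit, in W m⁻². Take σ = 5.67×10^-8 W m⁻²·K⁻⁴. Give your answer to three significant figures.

1770 W m⁻²

Invert the energy balance for S: S = 4σT⁴/(1−α).
The emitted flux is σT⁴ = 288.2 W m⁻².
S = 4·288.2/0.65 = 1773 W m⁻².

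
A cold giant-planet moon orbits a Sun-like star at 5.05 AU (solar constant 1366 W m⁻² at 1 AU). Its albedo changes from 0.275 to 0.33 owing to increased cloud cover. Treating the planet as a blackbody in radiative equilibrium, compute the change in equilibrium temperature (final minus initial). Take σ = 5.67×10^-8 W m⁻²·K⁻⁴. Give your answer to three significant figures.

Irradiance scales as 1/d², so S = 1366 W m⁻² × (1/5.05)² = 53.56 W m⁻².
Before: T₁ = [53.56·0.725/(4σ)]^(1/4) = 114.4 K.
With α = 0.33, T₂ = 112.2 K.
Change: 112.2 − 114.4 = -2.234 K.

-2.23 K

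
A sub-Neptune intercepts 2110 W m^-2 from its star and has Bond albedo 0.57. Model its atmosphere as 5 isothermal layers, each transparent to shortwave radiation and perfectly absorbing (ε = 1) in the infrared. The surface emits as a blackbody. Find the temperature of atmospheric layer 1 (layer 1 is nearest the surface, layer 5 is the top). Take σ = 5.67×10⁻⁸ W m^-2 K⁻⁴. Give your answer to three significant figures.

OLR = S(1−α)/4 = 226.8 W m^-2; the top layer radiates at T_e = 251.5 K.
Each opaque layer satisfies 2T_j⁴ = T_{j−1}⁴ + T_{j+1}⁴, giving T_k⁴ = (N+1−k)T_e⁴.
With k = 1: T_1 = (5+1−1)^¼·251.5 K = 376.1 K.

376 K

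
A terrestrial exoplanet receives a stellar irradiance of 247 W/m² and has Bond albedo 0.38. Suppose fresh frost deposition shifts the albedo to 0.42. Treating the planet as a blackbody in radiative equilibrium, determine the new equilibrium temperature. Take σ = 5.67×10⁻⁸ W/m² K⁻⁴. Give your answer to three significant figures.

159 kelvin

T₂ = [S(1−α₂)/(4σ)]^(1/4) = [247.0·0.58/(4σ)]^(1/4) = 158.5 K.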